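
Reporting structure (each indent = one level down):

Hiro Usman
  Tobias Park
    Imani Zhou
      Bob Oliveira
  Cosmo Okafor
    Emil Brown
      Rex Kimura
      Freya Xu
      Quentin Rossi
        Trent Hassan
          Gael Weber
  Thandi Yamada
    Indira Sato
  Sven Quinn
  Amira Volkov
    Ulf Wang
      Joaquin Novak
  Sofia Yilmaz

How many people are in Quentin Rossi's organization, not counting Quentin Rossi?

Quentin Rossi directly manages Trent Hassan. Under Trent Hassan: Gael Weber (1). That's 2 in total.

2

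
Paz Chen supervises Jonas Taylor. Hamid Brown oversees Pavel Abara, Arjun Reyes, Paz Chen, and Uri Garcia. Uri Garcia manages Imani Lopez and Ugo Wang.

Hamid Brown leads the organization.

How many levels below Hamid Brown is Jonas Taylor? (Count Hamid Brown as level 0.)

Chain from Jonas Taylor up to Hamid Brown: Jonas Taylor → Paz Chen → Hamid Brown. That is 2 steps up, so Jonas Taylor is 2 levels below Hamid Brown.

2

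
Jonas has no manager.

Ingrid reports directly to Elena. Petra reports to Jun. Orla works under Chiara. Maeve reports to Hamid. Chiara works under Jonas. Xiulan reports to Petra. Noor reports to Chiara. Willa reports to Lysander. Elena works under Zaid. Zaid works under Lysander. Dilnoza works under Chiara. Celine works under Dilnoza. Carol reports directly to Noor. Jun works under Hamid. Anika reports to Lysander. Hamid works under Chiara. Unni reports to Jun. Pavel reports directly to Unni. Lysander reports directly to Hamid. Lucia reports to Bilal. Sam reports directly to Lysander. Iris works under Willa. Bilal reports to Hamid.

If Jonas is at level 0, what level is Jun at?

Chain from Jun up to Jonas: Jun → Hamid → Chiara → Jonas. That is 3 steps up, so Jun is 3 levels below Jonas.

3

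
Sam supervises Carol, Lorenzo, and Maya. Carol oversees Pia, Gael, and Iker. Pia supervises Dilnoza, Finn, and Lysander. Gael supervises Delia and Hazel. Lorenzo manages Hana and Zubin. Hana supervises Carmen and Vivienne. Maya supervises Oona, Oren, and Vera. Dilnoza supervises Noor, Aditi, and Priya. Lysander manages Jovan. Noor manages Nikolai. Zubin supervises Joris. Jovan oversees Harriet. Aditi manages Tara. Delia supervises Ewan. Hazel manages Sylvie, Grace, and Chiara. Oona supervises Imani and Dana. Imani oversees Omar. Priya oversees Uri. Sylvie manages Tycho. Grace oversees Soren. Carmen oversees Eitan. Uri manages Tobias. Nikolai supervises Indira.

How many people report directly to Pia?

3

Pia directly manages Finn, Dilnoza, Lysander. That is 3 direct reports.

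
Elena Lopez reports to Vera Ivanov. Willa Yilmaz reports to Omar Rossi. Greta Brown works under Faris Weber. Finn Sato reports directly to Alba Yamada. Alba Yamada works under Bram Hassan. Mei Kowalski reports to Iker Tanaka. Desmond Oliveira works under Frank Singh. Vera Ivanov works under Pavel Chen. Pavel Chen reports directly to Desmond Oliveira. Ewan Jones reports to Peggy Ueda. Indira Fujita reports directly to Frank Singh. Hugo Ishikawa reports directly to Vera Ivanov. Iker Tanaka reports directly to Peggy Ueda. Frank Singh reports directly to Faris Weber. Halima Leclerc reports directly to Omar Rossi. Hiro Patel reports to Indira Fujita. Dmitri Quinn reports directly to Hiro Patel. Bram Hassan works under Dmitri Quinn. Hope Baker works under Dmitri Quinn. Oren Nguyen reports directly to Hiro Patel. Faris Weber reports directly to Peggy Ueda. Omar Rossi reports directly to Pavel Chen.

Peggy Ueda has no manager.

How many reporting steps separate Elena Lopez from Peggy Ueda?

6

Chain from Elena Lopez up to Peggy Ueda: Elena Lopez → Vera Ivanov → Pavel Chen → Desmond Oliveira → Frank Singh → Faris Weber → Peggy Ueda. That is 6 steps up, so Elena Lopez is 6 levels below Peggy Ueda.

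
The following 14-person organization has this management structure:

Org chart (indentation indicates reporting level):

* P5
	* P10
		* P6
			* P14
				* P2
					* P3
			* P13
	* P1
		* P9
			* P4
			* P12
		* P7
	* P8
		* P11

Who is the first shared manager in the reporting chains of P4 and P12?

P4's chain of managers is P9, P1, P5. P12's chain of managers is P9, P1, P5. The first manager that appears in both chains is P9.

P9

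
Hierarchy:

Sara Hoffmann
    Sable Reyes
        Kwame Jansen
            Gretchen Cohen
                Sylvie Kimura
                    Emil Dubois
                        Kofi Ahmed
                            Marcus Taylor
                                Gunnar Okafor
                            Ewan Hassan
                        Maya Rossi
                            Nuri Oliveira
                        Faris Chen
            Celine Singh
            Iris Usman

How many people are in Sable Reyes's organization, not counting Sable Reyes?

13

Sable Reyes directly manages Kwame Jansen. Under Kwame Jansen: Iris Usman, Celine Singh, Gretchen Cohen, Sylvie Kimura, Emil Dubois, Faris Chen, Maya Rossi, Nuri Oliveira, Kofi Ahmed, Ewan Hassan, Marcus Taylor, Gunnar Okafor (12). That's 13 in total.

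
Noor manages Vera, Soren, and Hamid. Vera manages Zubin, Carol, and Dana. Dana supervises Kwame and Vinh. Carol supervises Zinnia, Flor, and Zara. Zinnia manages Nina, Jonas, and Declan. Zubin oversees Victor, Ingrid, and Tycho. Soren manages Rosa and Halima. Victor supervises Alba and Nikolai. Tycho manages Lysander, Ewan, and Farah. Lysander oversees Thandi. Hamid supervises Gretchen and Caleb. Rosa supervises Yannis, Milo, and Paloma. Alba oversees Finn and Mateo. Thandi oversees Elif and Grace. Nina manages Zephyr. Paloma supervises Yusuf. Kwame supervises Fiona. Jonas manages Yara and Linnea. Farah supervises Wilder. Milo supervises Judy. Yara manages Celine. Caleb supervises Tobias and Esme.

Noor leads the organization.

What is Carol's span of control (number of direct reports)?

Carol directly manages Zinnia, Flor, Zara. That is 3 direct reports.

3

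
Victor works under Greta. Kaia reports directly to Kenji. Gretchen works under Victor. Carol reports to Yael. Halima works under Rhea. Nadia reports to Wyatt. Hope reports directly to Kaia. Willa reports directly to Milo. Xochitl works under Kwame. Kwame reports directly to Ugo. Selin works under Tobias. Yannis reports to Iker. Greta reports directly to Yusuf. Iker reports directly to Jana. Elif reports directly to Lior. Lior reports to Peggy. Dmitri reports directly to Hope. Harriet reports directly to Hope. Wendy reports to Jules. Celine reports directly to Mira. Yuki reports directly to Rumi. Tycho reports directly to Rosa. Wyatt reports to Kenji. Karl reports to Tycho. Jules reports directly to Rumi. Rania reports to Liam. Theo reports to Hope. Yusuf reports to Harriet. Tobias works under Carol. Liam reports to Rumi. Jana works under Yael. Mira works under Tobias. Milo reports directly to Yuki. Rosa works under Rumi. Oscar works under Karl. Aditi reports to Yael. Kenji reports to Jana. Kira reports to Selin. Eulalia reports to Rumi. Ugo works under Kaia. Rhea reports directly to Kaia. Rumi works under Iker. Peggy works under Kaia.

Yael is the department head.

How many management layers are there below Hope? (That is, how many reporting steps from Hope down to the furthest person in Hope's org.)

The longest chain under Hope runs Hope → Harriet → Yusuf → Greta → Victor → Gretchen, which is 5 levels below Hope.

5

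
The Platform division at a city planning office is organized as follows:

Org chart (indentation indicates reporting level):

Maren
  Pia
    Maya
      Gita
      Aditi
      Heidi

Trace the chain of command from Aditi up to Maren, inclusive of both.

Aditi reports to Maya. Maya reports to Pia. Pia reports to Maren. Maren is at the top.

Aditi -> Maya -> Pia -> Maren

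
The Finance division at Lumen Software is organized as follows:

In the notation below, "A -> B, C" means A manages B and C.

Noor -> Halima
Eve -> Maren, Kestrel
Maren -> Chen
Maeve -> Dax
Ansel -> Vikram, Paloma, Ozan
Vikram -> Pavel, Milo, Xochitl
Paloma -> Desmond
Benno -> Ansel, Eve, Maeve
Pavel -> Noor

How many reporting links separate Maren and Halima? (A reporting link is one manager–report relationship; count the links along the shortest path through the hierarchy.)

7

Maren is 2 levels below Benno, and Halima is 5 levels below Benno (their lowest common manager). The shortest path runs up from Maren to Benno and back down to Halima: 2 + 5 = 7 links.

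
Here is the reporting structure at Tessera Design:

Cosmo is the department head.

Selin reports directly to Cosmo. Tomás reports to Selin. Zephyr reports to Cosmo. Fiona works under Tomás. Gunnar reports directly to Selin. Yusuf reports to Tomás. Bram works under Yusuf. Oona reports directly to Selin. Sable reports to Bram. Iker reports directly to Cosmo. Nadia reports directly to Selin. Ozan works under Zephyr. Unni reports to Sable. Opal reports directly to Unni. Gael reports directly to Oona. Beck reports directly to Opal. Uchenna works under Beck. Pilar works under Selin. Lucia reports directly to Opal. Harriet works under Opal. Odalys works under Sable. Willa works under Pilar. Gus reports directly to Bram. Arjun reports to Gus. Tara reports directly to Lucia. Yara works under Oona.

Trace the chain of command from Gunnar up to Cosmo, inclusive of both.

Gunnar -> Selin -> Cosmo

Gunnar reports to Selin. Selin reports to Cosmo. Cosmo is at the top.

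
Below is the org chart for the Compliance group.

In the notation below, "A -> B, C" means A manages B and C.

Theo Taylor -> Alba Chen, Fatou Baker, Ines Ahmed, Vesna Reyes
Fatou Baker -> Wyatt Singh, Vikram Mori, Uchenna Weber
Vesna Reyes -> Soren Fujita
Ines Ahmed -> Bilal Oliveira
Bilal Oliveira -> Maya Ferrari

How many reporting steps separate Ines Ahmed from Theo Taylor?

Chain from Ines Ahmed up to Theo Taylor: Ines Ahmed → Theo Taylor. That is 1 step up, so Ines Ahmed is 1 level below Theo Taylor.

1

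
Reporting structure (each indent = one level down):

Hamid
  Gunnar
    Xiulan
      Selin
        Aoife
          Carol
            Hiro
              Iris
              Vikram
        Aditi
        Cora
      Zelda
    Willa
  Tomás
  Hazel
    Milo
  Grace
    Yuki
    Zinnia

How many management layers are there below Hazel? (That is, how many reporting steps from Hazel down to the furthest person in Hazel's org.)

1

The longest chain under Hazel runs Hazel → Milo, which is 1 level below Hazel.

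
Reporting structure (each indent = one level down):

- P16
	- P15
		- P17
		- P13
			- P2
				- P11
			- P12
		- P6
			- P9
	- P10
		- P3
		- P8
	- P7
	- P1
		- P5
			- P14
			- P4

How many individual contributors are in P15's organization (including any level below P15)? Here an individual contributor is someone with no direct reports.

The people in P15's organization with no one reporting to them are P9, P12, P11, P17. That is 4.

4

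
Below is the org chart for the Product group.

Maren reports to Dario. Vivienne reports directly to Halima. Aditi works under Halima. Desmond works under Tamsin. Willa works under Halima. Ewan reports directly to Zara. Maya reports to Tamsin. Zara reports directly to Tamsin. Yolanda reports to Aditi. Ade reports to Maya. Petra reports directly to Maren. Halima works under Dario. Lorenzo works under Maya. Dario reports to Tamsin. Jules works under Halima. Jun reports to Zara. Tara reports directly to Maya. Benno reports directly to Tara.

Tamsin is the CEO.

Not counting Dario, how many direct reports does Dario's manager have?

Dario reports to Tamsin. Tamsin's other direct reports are Zara, Desmond, Maya — 3 peers.

3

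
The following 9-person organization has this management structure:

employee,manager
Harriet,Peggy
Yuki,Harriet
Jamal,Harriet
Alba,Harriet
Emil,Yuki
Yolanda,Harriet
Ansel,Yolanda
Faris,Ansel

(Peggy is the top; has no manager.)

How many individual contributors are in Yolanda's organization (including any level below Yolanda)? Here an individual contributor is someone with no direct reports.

1

The only person in Yolanda's organization with no one reporting to them is Faris. That is 1.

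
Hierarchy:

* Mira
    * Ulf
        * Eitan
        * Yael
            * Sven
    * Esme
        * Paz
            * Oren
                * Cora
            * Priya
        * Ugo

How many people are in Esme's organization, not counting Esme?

Esme directly manages Paz, Ugo. Under Paz: Priya, Oren, Cora (3). Ugo has no reports. So Esme's organization is 2 direct reports plus everyone under them: 4 + 1 = 5.

5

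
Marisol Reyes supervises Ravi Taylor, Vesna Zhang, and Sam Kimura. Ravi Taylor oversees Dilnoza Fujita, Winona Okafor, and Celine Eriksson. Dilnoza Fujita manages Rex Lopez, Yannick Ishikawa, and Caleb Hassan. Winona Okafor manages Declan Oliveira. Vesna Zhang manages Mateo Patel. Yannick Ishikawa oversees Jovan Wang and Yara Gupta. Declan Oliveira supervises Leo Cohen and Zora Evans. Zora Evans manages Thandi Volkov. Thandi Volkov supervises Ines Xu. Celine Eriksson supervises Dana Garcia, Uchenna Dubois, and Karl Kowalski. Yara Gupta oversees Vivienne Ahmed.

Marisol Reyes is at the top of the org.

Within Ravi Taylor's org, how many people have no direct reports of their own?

The people in Ravi Taylor's organization with no one reporting to them are Karl Kowalski, Uchenna Dubois, Dana Garcia, Ines Xu, Leo Cohen, Rex Lopez, Caleb Hassan, Jovan Wang, Vivienne Ahmed. That is 9.

9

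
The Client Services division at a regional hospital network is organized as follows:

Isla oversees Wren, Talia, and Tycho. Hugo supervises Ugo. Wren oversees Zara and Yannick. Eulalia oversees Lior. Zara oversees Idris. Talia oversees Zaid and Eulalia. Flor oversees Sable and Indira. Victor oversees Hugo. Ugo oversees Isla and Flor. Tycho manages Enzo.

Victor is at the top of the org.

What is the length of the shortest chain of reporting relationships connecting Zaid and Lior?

3

Zaid is 1 level below Talia, and Lior is 2 levels below Talia (their lowest common manager). The shortest path runs up from Zaid to Talia and back down to Lior: 1 + 2 = 3 links.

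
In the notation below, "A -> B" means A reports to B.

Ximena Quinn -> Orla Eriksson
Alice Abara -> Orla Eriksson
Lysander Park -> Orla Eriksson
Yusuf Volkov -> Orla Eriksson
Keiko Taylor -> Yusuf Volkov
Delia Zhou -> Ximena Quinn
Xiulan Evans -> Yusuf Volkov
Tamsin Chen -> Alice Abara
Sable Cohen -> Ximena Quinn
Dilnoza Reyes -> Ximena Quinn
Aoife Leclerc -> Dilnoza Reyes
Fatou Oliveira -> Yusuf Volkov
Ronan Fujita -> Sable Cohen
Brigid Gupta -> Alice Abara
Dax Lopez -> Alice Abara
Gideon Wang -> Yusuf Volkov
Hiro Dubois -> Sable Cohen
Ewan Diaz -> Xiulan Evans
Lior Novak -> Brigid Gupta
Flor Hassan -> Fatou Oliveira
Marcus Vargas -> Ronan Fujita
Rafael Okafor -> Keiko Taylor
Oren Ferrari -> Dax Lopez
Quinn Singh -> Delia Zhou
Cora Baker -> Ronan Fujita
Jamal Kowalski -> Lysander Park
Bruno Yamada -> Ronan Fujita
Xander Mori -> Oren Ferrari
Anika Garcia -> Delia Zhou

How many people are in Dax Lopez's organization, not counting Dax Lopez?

Dax Lopez directly manages Oren Ferrari. Under Oren Ferrari: Xander Mori (1). That's 2 in total.

2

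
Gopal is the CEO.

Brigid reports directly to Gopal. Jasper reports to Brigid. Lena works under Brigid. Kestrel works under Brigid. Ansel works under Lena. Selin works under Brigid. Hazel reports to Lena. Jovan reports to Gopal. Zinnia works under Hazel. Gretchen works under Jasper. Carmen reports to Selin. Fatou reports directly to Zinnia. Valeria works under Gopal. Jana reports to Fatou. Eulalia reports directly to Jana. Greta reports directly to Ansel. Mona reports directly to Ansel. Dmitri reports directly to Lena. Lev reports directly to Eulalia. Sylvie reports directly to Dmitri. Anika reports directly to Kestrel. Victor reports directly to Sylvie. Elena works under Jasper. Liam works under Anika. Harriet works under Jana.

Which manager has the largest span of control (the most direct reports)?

Direct-report counts: Gopal has 3; Brigid has 4; Selin has 1; Kestrel has 1; Anika has 1; Lena has 3; Dmitri has 1; Sylvie has 1; Hazel has 1; Zinnia has 1; Fatou has 1; Jana has 2; Eulalia has 1; Ansel has 2; Jasper has 2. The largest is 4, held by Brigid.

Brigid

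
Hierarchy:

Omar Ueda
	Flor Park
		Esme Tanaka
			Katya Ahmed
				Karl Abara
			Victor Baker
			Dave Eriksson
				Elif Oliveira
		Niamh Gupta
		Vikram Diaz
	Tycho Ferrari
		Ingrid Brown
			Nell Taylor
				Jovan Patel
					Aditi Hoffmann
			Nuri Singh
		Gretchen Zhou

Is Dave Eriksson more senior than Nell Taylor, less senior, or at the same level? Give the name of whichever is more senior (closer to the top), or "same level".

same level

Both Dave Eriksson and Nell Taylor are 3 levels below Omar Ueda.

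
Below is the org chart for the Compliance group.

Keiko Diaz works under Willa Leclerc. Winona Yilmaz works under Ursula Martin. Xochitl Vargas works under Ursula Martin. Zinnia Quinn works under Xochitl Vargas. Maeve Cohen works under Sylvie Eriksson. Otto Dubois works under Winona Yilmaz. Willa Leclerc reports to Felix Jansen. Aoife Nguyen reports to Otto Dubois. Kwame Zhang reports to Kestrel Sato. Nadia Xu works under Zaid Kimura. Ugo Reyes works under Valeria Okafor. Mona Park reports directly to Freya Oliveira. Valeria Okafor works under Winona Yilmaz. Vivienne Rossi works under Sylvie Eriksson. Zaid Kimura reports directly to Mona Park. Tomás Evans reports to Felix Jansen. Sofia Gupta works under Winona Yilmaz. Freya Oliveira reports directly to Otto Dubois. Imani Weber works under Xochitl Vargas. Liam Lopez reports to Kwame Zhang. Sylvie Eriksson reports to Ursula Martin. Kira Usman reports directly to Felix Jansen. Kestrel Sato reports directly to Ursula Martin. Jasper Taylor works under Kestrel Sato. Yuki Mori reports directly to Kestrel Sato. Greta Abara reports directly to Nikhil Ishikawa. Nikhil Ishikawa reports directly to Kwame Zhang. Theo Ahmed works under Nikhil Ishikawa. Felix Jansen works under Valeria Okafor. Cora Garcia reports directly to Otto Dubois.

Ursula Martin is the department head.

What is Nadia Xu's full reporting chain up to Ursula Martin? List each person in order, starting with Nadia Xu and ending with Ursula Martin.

Nadia Xu reports to Zaid Kimura. Zaid Kimura reports to Mona Park. Mona Park reports to Freya Oliveira. Freya Oliveira reports to Otto Dubois. Otto Dubois reports to Winona Yilmaz. Winona Yilmaz reports to Ursula Martin. Ursula Martin is at the top.

Nadia Xu -> Zaid Kimura -> Mona Park -> Freya Oliveira -> Otto Dubois -> Winona Yilmaz -> Ursula Martin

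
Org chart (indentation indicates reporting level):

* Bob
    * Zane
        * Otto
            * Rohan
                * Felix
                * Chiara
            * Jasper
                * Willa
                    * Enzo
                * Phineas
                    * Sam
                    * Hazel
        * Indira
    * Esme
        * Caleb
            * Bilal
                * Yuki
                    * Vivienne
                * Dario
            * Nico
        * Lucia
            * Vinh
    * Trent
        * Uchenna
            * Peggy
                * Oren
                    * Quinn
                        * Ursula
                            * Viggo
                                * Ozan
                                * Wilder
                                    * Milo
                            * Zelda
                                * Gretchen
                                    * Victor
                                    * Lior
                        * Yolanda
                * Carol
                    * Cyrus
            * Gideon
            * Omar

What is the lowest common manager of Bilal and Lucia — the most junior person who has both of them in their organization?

Esme

Bilal's chain of managers is Caleb, Esme, Bob. Lucia's chain of managers is Esme, Bob. The first manager that appears in both chains is Esme.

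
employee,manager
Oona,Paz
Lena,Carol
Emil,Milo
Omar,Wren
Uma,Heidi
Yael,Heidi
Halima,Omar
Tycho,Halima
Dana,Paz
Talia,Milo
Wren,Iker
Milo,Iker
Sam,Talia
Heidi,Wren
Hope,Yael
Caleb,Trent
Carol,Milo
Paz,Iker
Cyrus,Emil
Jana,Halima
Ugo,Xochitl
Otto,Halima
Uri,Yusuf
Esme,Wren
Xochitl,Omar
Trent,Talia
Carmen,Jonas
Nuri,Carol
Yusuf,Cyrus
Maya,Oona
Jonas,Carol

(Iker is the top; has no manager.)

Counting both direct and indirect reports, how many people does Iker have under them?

Iker directly manages Paz, Milo, Wren. Under Paz: Dana, Oona, Maya (3). Under Milo: Talia, Trent, Caleb, Sam, Emil, Cyrus, Yusuf, Uri, Carol, Jonas, Carmen, Lena, Nuri (13). Under Wren: Heidi, Uma, Yael, Hope, Esme, Omar, Xochitl, Ugo, Halima, Jana, Otto, Tycho (12). So Iker's organization is 3 direct reports plus everyone under them: 4 + 14 + 13 = 31.

31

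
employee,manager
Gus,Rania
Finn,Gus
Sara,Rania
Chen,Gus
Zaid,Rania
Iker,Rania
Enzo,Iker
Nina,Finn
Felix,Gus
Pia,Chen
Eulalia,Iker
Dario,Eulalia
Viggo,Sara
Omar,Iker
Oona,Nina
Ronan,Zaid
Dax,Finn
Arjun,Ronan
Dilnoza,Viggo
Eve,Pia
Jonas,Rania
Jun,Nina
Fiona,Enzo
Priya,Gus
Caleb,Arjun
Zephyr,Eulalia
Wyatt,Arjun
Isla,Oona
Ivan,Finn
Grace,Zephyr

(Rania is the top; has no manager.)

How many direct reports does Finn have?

3

Finn directly manages Nina, Dax, Ivan. That is 3 direct reports.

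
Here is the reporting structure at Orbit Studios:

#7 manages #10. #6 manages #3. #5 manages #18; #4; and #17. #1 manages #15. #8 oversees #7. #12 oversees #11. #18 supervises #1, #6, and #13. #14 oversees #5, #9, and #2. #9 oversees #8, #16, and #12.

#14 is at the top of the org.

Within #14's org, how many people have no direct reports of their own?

The people in #14's organization with no one reporting to them are #2, #11, #16, #10, #17, #4, #13, #3, #15. That is 9.

9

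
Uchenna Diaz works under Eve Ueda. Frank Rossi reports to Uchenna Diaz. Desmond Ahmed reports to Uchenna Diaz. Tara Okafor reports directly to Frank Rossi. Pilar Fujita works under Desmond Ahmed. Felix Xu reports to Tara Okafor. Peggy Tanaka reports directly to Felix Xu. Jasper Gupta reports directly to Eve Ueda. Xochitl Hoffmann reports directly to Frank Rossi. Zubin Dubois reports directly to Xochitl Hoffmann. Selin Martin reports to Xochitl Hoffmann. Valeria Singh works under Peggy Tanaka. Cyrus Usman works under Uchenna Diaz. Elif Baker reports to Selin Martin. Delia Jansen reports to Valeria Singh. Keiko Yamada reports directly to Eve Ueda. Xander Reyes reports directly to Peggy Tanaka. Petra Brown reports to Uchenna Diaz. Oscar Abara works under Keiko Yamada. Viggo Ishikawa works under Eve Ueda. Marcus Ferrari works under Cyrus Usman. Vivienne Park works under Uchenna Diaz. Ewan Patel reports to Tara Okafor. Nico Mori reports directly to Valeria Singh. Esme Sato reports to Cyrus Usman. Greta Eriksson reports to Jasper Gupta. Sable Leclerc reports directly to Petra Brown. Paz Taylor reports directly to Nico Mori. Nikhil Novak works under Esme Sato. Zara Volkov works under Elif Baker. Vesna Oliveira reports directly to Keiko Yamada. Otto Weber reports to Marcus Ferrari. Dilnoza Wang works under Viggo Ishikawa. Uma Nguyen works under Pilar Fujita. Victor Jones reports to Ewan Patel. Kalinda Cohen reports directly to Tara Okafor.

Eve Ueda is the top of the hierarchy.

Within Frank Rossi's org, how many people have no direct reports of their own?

The people in Frank Rossi's organization with no one reporting to them are Zara Volkov, Zubin Dubois, Kalinda Cohen, Victor Jones, Xander Reyes, Paz Taylor, Delia Jansen. That is 7.

7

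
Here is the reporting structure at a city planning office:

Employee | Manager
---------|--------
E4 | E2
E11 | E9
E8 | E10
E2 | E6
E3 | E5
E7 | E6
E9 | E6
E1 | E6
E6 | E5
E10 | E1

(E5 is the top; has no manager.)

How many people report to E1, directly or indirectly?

E1 directly manages E10. Under E10: E8 (1). That's 2 in total.

2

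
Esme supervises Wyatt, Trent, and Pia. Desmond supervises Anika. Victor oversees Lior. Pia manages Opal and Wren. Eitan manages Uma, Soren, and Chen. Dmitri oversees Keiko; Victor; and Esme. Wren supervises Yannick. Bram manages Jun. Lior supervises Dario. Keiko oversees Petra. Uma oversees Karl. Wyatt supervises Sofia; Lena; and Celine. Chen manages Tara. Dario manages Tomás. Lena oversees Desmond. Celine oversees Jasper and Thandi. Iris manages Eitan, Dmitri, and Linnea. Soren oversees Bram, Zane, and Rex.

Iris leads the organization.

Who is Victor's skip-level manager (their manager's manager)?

Iris

Victor reports to Dmitri, and Dmitri reports to Iris. So Victor's skip-level manager is Iris.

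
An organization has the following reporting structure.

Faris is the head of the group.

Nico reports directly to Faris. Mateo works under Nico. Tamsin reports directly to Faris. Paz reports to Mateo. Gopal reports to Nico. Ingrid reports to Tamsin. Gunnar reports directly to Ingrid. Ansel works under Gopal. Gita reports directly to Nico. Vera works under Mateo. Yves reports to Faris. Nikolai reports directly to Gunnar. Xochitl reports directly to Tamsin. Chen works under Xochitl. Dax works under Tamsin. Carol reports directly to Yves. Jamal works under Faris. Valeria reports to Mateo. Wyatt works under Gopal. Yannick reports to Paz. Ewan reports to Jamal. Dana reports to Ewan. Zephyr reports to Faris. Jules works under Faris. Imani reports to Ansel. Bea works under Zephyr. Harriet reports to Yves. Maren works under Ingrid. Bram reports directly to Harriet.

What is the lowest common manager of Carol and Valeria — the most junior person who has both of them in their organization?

Faris

Carol's chain of managers is Yves, Faris. Valeria's chain of managers is Mateo, Nico, Faris. The first manager that appears in both chains is Faris.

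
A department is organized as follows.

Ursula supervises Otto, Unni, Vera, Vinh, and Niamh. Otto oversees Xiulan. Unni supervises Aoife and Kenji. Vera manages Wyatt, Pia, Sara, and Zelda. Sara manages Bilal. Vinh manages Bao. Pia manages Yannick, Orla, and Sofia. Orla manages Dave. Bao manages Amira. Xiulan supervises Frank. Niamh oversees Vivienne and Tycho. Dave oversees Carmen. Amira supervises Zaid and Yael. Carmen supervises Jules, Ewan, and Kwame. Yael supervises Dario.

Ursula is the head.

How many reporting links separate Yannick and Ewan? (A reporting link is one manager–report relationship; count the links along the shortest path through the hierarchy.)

Yannick is 1 level below Pia, and Ewan is 4 levels below Pia (their lowest common manager). The shortest path runs up from Yannick to Pia and back down to Ewan: 1 + 4 = 5 links.

5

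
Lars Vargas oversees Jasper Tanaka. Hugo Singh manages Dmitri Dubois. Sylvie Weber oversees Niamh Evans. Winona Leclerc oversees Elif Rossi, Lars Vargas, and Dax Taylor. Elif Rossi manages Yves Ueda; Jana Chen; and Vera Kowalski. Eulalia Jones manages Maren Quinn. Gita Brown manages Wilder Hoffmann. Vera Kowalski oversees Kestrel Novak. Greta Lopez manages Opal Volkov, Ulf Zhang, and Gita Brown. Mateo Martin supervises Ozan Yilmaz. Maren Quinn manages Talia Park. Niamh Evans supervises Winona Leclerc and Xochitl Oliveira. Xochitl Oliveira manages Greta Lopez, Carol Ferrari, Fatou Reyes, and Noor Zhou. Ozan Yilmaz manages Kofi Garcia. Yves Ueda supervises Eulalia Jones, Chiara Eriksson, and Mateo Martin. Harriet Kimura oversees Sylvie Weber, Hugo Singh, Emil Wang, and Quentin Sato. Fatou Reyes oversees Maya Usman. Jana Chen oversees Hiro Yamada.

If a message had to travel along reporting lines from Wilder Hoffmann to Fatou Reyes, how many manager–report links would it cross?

4

Wilder Hoffmann is 3 levels below Xochitl Oliveira, and Fatou Reyes is 1 level below Xochitl Oliveira (their lowest common manager). The shortest path runs up from Wilder Hoffmann to Xochitl Oliveira and back down to Fatou Reyes: 3 + 1 = 4 links.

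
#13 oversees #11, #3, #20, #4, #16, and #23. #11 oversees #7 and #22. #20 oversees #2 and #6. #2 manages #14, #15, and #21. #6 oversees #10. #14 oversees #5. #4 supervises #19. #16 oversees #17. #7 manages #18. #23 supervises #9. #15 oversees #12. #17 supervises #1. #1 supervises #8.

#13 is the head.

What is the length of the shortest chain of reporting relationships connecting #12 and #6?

4

#12 is 3 levels below #20, and #6 is 1 level below #20 (their lowest common manager). The shortest path runs up from #12 to #20 and back down to #6: 3 + 1 = 4 links.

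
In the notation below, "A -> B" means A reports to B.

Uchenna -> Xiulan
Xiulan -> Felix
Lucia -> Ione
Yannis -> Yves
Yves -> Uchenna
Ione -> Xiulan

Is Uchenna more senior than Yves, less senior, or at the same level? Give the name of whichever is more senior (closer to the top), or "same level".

Uchenna is 2 levels below Felix; Yves is 3. Uchenna is higher.

Uchenna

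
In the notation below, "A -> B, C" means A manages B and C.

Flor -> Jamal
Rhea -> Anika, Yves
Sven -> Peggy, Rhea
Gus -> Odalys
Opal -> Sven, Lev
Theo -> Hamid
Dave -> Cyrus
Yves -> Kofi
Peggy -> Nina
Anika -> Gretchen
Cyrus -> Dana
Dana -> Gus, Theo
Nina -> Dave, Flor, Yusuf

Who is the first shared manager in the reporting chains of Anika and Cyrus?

Sven

Anika's chain of managers is Rhea, Sven, Opal. Cyrus's chain of managers is Dave, Nina, Peggy, Sven, Opal. The first manager that appears in both chains is Sven.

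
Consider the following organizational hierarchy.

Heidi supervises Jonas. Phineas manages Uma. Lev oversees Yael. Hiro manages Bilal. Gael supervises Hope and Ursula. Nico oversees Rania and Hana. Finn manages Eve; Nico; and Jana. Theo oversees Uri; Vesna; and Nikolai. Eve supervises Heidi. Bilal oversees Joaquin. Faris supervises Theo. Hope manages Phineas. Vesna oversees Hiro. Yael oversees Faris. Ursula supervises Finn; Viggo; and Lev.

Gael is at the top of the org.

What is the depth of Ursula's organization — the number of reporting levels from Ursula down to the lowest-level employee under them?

The longest chain under Ursula runs Ursula → Lev → Yael → Faris → Theo → Vesna → Hiro → Bilal → Joaquin, which is 8 levels below Ursula.

8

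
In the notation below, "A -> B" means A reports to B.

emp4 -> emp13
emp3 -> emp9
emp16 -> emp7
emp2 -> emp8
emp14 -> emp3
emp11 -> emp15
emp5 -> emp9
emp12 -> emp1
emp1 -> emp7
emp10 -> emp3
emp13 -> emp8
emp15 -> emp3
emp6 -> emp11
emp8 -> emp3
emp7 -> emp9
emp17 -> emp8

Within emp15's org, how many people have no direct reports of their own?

1

The only person in emp15's organization with no one reporting to them is emp6. That is 1.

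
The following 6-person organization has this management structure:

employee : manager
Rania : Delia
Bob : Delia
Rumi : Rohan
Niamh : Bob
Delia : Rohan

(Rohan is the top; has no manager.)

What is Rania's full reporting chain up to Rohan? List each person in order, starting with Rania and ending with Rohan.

Rania reports to Delia. Delia reports to Rohan. Rohan is at the top.

Rania -> Delia -> Rohan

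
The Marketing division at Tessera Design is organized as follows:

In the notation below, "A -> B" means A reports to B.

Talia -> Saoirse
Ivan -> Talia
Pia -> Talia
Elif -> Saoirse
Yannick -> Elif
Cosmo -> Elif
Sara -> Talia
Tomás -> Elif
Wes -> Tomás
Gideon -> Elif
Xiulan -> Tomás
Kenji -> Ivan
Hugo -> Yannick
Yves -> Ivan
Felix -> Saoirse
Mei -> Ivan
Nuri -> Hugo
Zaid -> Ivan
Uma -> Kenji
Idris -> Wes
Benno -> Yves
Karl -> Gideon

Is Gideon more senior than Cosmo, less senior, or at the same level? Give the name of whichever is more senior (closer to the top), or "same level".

same level

Both Gideon and Cosmo are 2 levels below Saoirse.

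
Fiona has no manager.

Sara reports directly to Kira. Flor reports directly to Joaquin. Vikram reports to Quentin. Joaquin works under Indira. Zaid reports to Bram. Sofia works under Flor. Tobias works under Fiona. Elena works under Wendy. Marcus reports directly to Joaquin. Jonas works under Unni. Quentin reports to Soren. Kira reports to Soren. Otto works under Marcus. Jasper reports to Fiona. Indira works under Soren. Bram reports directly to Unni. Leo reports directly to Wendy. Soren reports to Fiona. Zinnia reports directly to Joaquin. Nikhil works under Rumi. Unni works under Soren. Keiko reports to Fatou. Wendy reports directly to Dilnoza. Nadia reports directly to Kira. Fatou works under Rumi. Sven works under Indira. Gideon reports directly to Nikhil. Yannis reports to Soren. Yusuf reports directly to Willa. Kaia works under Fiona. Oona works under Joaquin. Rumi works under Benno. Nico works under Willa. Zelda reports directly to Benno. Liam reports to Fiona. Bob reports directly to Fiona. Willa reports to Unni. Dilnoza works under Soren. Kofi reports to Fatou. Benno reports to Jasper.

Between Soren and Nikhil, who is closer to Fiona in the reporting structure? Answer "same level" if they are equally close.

Soren is 1 level below Fiona; Nikhil is 4. Soren is higher.

Soren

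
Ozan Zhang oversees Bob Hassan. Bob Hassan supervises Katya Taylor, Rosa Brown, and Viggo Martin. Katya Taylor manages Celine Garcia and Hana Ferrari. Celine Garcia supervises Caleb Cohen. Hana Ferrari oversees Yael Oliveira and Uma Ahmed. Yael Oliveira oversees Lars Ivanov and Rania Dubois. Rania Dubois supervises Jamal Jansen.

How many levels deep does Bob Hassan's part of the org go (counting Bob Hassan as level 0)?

5

The longest chain under Bob Hassan runs Bob Hassan → Katya Taylor → Hana Ferrari → Yael Oliveira → Rania Dubois → Jamal Jansen, which is 5 levels below Bob Hassan.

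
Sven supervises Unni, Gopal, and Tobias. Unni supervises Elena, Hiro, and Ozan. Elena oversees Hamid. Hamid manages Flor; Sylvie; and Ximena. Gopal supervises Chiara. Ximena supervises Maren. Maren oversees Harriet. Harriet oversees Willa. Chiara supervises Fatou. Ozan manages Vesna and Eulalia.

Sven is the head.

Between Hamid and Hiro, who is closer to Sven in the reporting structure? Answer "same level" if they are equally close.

Hiro

Hamid is 3 levels below Sven; Hiro is 2. Hiro is higher.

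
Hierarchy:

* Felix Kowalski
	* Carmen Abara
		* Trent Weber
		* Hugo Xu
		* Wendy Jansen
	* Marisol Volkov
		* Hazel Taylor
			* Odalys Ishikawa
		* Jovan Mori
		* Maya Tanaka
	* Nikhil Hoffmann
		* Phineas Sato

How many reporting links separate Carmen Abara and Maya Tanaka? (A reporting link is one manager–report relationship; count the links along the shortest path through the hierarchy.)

Carmen Abara is 1 level below Felix Kowalski, and Maya Tanaka is 2 levels below Felix Kowalski (their lowest common manager). The shortest path runs up from Carmen Abara to Felix Kowalski and back down to Maya Tanaka: 1 + 2 = 3 links.

3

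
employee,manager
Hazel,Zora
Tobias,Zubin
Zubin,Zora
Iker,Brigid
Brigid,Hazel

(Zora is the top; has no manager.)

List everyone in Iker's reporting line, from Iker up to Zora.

Iker -> Brigid -> Hazel -> Zora

Iker reports to Brigid. Brigid reports to Hazel. Hazel reports to Zora. Zora is at the top.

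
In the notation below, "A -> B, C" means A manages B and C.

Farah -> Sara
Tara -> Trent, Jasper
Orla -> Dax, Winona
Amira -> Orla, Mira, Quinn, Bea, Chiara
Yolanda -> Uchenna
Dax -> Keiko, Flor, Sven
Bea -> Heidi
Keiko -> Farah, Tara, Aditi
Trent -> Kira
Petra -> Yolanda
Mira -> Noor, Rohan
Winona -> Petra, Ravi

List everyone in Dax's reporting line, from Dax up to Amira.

Dax reports to Orla. Orla reports to Amira. Amira is at the top.

Dax -> Orla -> Amira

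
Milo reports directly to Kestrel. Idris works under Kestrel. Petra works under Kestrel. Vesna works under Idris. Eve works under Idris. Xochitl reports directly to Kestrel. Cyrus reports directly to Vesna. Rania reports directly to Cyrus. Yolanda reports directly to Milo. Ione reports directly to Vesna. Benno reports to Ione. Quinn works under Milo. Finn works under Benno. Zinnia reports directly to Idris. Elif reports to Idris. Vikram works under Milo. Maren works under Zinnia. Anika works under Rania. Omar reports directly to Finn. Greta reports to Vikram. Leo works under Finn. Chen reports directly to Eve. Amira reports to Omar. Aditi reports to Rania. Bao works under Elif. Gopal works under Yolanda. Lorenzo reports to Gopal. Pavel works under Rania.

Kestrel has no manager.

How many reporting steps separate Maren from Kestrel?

Chain from Maren up to Kestrel: Maren → Zinnia → Idris → Kestrel. That is 3 steps up, so Maren is 3 levels below Kestrel.

3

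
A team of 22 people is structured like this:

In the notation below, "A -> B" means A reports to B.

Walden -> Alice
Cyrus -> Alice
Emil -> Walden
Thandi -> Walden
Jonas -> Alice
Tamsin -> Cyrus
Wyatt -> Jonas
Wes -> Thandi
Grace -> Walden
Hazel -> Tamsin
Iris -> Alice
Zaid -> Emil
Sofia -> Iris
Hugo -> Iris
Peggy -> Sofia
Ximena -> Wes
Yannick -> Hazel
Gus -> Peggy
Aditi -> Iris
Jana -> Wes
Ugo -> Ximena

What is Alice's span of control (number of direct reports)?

4

Alice directly manages Walden, Cyrus, Jonas, Iris. That is 4 direct reports.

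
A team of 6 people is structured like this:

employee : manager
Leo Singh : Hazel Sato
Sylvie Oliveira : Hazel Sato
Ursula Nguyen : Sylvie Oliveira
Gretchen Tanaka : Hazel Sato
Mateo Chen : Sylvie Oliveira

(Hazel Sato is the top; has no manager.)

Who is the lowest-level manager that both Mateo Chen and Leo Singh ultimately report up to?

Hazel Sato

Mateo Chen's chain of managers is Sylvie Oliveira, Hazel Sato. Leo Singh's chain of managers is Hazel Sato. The first manager that appears in both chains is Hazel Sato.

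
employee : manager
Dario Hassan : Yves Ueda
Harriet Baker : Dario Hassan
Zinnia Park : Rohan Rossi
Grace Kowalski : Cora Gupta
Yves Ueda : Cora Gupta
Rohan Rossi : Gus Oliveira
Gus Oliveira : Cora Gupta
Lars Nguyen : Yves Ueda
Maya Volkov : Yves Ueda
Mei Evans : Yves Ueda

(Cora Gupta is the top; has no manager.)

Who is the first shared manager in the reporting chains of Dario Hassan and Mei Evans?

Dario Hassan's chain of managers is Yves Ueda, Cora Gupta. Mei Evans's chain of managers is Yves Ueda, Cora Gupta. The first manager that appears in both chains is Yves Ueda.

Yves Ueda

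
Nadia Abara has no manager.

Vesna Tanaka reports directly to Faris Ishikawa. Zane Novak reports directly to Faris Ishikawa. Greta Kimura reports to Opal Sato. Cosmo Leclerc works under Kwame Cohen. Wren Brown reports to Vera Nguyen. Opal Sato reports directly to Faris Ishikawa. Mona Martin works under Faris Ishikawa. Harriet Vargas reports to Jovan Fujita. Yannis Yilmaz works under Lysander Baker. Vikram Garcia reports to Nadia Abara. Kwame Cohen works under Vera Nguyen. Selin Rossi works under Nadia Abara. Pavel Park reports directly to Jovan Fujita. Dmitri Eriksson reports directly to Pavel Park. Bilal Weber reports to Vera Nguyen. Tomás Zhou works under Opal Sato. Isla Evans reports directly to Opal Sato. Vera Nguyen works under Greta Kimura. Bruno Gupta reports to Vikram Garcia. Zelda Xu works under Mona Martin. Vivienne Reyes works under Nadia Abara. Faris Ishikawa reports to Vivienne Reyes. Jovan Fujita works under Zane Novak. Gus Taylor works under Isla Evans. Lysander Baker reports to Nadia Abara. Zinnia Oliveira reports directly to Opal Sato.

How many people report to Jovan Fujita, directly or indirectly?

3

Jovan Fujita directly manages Harriet Vargas, Pavel Park. Harriet Vargas has no reports. Under Pavel Park: Dmitri Eriksson (1). So Jovan Fujita's organization is 2 direct reports plus everyone under them: 1 + 2 = 3.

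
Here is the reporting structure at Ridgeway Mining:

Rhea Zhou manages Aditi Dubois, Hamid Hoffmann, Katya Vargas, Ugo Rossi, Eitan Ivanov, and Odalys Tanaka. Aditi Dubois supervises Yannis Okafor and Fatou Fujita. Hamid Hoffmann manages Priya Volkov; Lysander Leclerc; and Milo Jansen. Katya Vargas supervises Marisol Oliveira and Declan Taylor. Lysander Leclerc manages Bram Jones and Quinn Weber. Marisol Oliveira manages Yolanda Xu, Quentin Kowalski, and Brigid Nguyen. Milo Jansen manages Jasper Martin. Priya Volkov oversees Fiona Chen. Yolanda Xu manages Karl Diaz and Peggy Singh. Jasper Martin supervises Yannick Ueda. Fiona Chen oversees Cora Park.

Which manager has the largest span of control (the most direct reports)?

Rhea Zhou

Direct-report counts: Rhea Zhou has 6; Katya Vargas has 2; Marisol Oliveira has 3; Yolanda Xu has 2; Hamid Hoffmann has 3; Priya Volkov has 1; Fiona Chen has 1; Milo Jansen has 1; Jasper Martin has 1; Lysander Leclerc has 2; Aditi Dubois has 2. The largest is 6, held by Rhea Zhou.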